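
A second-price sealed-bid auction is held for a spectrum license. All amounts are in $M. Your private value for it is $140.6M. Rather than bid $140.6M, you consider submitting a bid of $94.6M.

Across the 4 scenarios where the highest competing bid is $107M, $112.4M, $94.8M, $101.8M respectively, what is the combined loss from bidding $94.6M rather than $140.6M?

$146.4M

The deviation costs you only when the competing bid falls strictly between $94.6M and $140.6M; elsewhere both bids give the same outcome.
$107M: truthful payoff $33.6M, deviation payoff $0M → loss $33.6M.
$112.4M: truthful payoff $28.2M, deviation payoff $0M → loss $28.2M.
$94.8M: truthful payoff $45.8M, deviation payoff $0M → loss $45.8M.
$101.8M: truthful payoff $38.8M, deviation payoff $0M → loss $38.8M.
Total loss = $33.6M + $28.2M + $45.8M + $38.8M = $146.4M.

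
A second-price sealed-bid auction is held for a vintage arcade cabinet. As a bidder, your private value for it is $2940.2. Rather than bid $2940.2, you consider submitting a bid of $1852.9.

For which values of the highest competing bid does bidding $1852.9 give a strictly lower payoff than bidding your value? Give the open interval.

($1852.9, $2940.2)

If the competing bid is below $1852.9, both bids win at the same price — no difference.
If it is above $2940.2, both bids lose — no difference.
If it lies strictly between $1852.9 and $2940.2, bidding your value wins at a price below your value (positive payoff) while bidding $1852.9 loses (payoff 0).
So the deviation strictly hurts on the open interval ($1852.9, $2940.2).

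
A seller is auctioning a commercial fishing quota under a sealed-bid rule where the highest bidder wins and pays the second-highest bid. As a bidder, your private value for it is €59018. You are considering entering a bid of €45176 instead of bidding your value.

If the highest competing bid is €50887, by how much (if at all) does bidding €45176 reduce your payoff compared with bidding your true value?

€8131

Bidding your value €59018: you win (since €59018 > €50887) and pay €50887. Payoff €8131.
Bidding €45176: you lose. Payoff €0.
The competing bid €50887 lies between your shaded bid and your value, so underbidding forfeits an item you could have won at a profitable price.
Loss from deviating = €8131 − (€0) = €8131.
Truthful bidding weakly dominates here: raising your bid can only win items priced above your value, and lowering it can only forfeit items priced below.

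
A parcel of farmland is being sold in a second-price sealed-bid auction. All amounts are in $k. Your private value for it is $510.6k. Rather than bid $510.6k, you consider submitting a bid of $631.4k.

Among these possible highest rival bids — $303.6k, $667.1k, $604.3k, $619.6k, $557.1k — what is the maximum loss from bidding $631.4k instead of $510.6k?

$109k

$303.6k: same outcome either way → loss $0k.
$667.1k: same outcome either way → loss $0k.
$604.3k: truthful gives $0k, deviation gives −$93.7k → loss $93.7k.
$619.6k: truthful gives $0k, deviation gives −$109k → loss $109k.
$557.1k: truthful gives $0k, deviation gives −$46.5k → loss $46.5k.
Maximum loss: $109k.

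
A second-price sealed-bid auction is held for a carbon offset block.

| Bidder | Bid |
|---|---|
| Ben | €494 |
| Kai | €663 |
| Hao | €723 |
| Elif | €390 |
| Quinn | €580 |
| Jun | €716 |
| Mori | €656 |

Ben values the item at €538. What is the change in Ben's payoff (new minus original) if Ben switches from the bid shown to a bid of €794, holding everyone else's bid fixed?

−€185

The highest bid among the other bidders is €723; Ben's bid doesn't change that.
Original bid €494: Ben is not highest (top rival bid is €723); payoff €0.
Alternative bid €794: Ben is highest, pays the top rival bid €723; payoff €538 − €723 = −€185.
Change in payoff = −€185 − (€0) = −€185.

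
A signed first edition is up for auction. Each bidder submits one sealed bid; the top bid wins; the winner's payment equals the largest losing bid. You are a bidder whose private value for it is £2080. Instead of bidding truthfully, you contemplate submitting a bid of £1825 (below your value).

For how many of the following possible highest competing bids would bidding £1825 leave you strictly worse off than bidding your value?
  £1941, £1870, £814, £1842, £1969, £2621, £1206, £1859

5

The deviation hurts exactly when the highest competing bid lies strictly between £1825 and £2080 — underbidding then forfeits a profitable win.
£1941: inside the interval → strictly worse (loss £139).
£1870: inside the interval → strictly worse (loss £210).
£814: below both → same outcome either way.
£1842: inside the interval → strictly worse (loss £238).
£1969: inside the interval → strictly worse (loss £111).
£2621: above both → same outcome either way.
£1206: below both → same outcome either way.
£1859: inside the interval → strictly worse (loss £221).
Count: 5.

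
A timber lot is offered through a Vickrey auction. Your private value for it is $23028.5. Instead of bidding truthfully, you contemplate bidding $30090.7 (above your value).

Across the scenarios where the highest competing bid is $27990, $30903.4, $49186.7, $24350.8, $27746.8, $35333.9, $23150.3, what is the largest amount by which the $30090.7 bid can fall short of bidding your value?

$27990: truthful gives $0, deviation gives −$4961.5 → loss $4961.5.
$30903.4: same outcome either way → loss $0.
$49186.7: same outcome either way → loss $0.
$24350.8: truthful gives $0, deviation gives −$1322.3 → loss $1322.3.
$27746.8: truthful gives $0, deviation gives −$4718.3 → loss $4718.3.
$35333.9: same outcome either way → loss $0.
$23150.3: truthful gives $0, deviation gives −$121.8 → loss $121.8.
Maximum loss: $4961.5.

$4961.5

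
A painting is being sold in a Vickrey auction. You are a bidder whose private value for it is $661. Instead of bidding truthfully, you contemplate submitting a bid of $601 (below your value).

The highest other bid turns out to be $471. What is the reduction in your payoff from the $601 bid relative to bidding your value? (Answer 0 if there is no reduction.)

$0

Bidding your value $661: you win (since $661 > $471) and pay $471. Payoff $190.
Bidding $601: you win and pay $471. Payoff $661 − $471 = $190.
Difference = $190 − $190 = $0; both bids lead to the same outcome because the competing bid is below both your value and your alternative bid.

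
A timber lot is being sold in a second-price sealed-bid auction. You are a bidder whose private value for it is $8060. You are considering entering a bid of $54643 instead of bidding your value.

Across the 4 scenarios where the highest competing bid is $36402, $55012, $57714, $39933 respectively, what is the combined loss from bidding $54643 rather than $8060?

$60215

The deviation costs you only when the competing bid falls strictly between $8060 and $54643; elsewhere both bids give the same outcome.
$36402: truthful payoff $0, deviation payoff −$28342 → loss $28342.
$55012: outcomes coincide → loss $0.
$57714: outcomes coincide → loss $0.
$39933: truthful payoff $0, deviation payoff −$31873 → loss $31873.
Total loss = $28342 + $31873 = $60215.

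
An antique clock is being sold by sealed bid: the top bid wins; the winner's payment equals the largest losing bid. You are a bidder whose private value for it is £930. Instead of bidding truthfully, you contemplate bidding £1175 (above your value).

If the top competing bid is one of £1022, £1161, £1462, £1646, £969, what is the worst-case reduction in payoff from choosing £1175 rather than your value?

£231

£1022: truthful gives £0, deviation gives −£92 → loss £92.
£1161: truthful gives £0, deviation gives −£231 → loss £231.
£1462: same outcome either way → loss £0.
£1646: same outcome either way → loss £0.
£969: truthful gives £0, deviation gives −£39 → loss £39.
Maximum loss: £231.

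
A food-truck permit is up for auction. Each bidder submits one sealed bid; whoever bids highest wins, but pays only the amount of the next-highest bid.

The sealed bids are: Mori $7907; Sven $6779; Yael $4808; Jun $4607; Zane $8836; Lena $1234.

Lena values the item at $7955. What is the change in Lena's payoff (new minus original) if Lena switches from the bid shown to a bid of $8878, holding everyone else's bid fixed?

−$881

The highest bid among the other bidders is $8836; Lena's bid doesn't change that.
Original bid $1234: Lena is not highest (top rival bid is $8836); payoff $0.
Alternative bid $8878: Lena is highest, pays the top rival bid $8836; payoff $7955 − $8836 = −$881.
Change in payoff = −$881 − ($0) = −$881.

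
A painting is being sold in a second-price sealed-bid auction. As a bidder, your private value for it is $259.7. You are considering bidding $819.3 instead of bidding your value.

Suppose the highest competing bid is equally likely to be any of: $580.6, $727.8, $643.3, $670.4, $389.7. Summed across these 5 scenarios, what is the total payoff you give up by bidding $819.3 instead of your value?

$1713.3

The deviation costs you only when the competing bid falls strictly between $259.7 and $819.3; elsewhere both bids give the same outcome.
$580.6: truthful payoff $0, deviation payoff −$320.9 → loss $320.9.
$727.8: truthful payoff $0, deviation payoff −$468.1 → loss $468.1.
$643.3: truthful payoff $0, deviation payoff −$383.6 → loss $383.6.
$670.4: truthful payoff $0, deviation payoff −$410.7 → loss $410.7.
$389.7: truthful payoff $0, deviation payoff −$130 → loss $130.
Total loss = $320.9 + $468.1 + $383.6 + $410.7 + $130 = $1713.3.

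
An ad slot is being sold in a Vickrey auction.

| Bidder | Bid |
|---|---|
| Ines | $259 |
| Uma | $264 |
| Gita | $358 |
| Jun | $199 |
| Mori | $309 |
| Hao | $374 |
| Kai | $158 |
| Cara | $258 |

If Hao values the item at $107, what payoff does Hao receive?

Highest bid: Hao at $374, so Hao wins.
Second-highest bid: Gita at $358 — that is the price the winner pays.
Hao's payoff = value − price = $107 − $358 = −$251.

−$251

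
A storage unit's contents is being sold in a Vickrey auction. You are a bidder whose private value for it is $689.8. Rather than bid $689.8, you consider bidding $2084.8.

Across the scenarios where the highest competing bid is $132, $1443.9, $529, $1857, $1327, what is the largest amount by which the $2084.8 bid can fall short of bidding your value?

$132: same outcome either way → loss $0.
$1443.9: truthful gives $0, deviation gives −$754.1 → loss $754.1.
$529: same outcome either way → loss $0.
$1857: truthful gives $0, deviation gives −$1167.2 → loss $1167.2.
$1327: truthful gives $0, deviation gives −$637.2 → loss $637.2.
Maximum loss: $1167.2.

$1167.2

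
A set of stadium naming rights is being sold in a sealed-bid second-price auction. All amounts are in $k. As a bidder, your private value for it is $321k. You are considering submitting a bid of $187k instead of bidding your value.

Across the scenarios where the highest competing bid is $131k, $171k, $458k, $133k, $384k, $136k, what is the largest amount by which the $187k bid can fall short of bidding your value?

$0k

$131k: same outcome either way → loss $0k.
$171k: same outcome either way → loss $0k.
$458k: same outcome either way → loss $0k.
$133k: same outcome either way → loss $0k.
$384k: same outcome either way → loss $0k.
$136k: same outcome either way → loss $0k.
Maximum loss: $0k.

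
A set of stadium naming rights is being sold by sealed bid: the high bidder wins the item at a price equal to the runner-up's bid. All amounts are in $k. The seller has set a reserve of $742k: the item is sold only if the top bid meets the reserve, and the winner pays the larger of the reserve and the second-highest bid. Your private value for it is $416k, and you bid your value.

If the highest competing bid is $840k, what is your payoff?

$0k

Your bid $416k is below the highest competing bid $840k, so you lose. Payoff $0k.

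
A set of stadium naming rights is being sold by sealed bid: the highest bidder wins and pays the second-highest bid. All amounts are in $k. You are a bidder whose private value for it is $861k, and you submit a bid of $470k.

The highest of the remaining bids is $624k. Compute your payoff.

$0k

Your bid $470k is below the highest competing bid $624k, so you lose.
A losing bidder pays nothing and receives nothing: payoff = $0k.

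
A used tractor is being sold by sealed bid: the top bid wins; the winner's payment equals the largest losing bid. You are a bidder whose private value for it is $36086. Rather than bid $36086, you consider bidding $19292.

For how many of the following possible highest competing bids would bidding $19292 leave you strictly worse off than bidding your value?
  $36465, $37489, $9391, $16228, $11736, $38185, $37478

0

The deviation hurts exactly when the highest competing bid lies strictly between $19292 and $36086 — underbidding then forfeits a profitable win.
$36465: above both → same outcome either way.
$37489: above both → same outcome either way.
$9391: below both → same outcome either way.
$16228: below both → same outcome either way.
$11736: below both → same outcome either way.
$38185: above both → same outcome either way.
$37478: above both → same outcome either way.
Count: 0.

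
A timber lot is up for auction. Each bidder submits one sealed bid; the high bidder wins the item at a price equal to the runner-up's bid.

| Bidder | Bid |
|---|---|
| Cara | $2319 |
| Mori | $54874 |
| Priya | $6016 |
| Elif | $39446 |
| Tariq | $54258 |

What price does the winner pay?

Highest bid: Mori at $54874, so Mori wins.
Second-highest bid: Tariq at $54258 — that is the price the winner pays.

$54258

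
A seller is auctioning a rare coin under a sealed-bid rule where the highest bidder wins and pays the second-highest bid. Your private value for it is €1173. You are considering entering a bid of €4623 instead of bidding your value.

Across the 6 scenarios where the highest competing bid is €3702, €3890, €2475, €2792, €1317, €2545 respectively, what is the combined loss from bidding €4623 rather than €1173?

The deviation costs you only when the competing bid falls strictly between €1173 and €4623; elsewhere both bids give the same outcome.
€3702: truthful payoff €0, deviation payoff −€2529 → loss €2529.
€3890: truthful payoff €0, deviation payoff −€2717 → loss €2717.
€2475: truthful payoff €0, deviation payoff −€1302 → loss €1302.
€2792: truthful payoff €0, deviation payoff −€1619 → loss €1619.
€1317: truthful payoff €0, deviation payoff −€144 → loss €144.
€2545: truthful payoff €0, deviation payoff −€1372 → loss €1372.
Total loss = €2529 + €2717 + €1302 + €1619 + €144 + €1372 = €9683.

€9683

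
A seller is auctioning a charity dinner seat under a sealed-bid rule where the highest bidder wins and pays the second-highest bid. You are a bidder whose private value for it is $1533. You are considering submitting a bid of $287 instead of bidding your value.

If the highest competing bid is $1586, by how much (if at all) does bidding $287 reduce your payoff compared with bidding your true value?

Bidding your value $1533: you lose (since $1533 < $1586). Payoff $0.
Bidding $287: you lose. Payoff $0.
Difference = $0 − $0 = $0; both bids lead to the same outcome because the competing bid is above both your value and your alternative bid.

$0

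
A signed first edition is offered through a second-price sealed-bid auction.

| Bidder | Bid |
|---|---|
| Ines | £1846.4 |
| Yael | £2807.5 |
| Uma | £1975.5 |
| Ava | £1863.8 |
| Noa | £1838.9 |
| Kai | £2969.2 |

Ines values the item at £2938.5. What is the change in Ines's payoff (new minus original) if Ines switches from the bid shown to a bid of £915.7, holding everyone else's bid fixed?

The highest bid among the other bidders is £2969.2; Ines's bid doesn't change that.
Original bid £1846.4: Ines is not highest (top rival bid is £2969.2); payoff £0.
Alternative bid £915.7: Ines is not highest (top rival bid is £2969.2); payoff £0.
Change in payoff = £0 − (£0) = £0.

£0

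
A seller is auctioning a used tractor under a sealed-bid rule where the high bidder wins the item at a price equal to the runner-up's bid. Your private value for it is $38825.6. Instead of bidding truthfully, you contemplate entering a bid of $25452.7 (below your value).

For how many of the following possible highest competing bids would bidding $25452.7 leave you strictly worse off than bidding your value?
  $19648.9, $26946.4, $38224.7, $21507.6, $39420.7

2

The deviation hurts exactly when the highest competing bid lies strictly between $25452.7 and $38825.6 — underbidding then forfeits a profitable win.
$19648.9: below both → same outcome either way.
$26946.4: inside the interval → strictly worse (loss $11879.2).
$38224.7: inside the interval → strictly worse (loss $600.9).
$21507.6: below both → same outcome either way.
$39420.7: above both → same outcome either way.
Count: 2.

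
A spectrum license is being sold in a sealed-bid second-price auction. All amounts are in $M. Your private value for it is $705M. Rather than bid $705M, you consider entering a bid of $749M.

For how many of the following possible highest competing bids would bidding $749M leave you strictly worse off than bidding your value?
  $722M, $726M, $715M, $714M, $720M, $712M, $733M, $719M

8

The deviation hurts exactly when the highest competing bid lies strictly between $705M and $749M — overbidding then wins at a price above your value.
$722M: inside the interval → strictly worse (loss $17M).
$726M: inside the interval → strictly worse (loss $21M).
$715M: inside the interval → strictly worse (loss $10M).
$714M: inside the interval → strictly worse (loss $9M).
$720M: inside the interval → strictly worse (loss $15M).
$712M: inside the interval → strictly worse (loss $7M).
$733M: inside the interval → strictly worse (loss $28M).
$719M: inside the interval → strictly worse (loss $14M).
Count: 8.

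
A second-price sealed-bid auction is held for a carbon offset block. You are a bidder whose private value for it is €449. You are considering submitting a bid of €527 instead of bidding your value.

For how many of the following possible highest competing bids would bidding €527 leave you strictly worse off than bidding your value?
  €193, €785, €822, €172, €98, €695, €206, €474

The deviation hurts exactly when the highest competing bid lies strictly between €449 and €527 — overbidding then wins at a price above your value.
€193: below both → same outcome either way.
€785: above both → same outcome either way.
€822: above both → same outcome either way.
€172: below both → same outcome either way.
€98: below both → same outcome either way.
€695: above both → same outcome either way.
€206: below both → same outcome either way.
€474: inside the interval → strictly worse (loss €25).
Count: 1.

1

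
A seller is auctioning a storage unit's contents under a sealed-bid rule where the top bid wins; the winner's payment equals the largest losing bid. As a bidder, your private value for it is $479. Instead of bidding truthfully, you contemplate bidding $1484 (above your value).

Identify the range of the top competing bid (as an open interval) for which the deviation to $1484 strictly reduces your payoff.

($479, $1484)

If the competing bid is below $479, both bids win at the same price — no difference.
If it is above $1484, both bids lose — no difference.
If it lies strictly between $479 and $1484, bidding your value loses (payoff 0) while bidding $1484 wins at a price above your value (payoff negative).
So the deviation strictly hurts on the open interval ($479, $1484).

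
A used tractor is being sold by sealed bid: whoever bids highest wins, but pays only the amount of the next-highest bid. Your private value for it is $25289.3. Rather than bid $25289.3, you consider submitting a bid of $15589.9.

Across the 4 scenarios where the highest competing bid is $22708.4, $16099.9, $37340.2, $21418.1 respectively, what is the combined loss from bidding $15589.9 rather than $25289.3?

$15641.5

The deviation costs you only when the competing bid falls strictly between $15589.9 and $25289.3; elsewhere both bids give the same outcome.
$22708.4: truthful payoff $2580.9, deviation payoff $0 → loss $2580.9.
$16099.9: truthful payoff $9189.4, deviation payoff $0 → loss $9189.4.
$37340.2: outcomes coincide → loss $0.
$21418.1: truthful payoff $3871.2, deviation payoff $0 → loss $3871.2.
Total loss = $2580.9 + $9189.4 + $3871.2 = $15641.5.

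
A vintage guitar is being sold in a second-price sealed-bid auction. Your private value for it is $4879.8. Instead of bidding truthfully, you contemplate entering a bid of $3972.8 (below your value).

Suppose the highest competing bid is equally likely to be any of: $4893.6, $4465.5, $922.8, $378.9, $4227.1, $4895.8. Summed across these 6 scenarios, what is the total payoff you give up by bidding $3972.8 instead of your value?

$1067

The deviation costs you only when the competing bid falls strictly between $3972.8 and $4879.8; elsewhere both bids give the same outcome.
$4893.6: outcomes coincide → loss $0.
$4465.5: truthful payoff $414.3, deviation payoff $0 → loss $414.3.
$922.8: outcomes coincide → loss $0.
$378.9: outcomes coincide → loss $0.
$4227.1: truthful payoff $652.7, deviation payoff $0 → loss $652.7.
$4895.8: outcomes coincide → loss $0.
Total loss = $414.3 + $652.7 = $1067.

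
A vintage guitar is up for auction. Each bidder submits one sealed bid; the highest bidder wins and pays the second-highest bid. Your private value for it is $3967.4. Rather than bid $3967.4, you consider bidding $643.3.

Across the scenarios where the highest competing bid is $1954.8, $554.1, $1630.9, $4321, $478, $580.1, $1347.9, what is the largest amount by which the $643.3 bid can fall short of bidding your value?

$2619.5

$1954.8: truthful gives $2012.6, deviation gives $0 → loss $2012.6.
$554.1: same outcome either way → loss $0.
$1630.9: truthful gives $2336.5, deviation gives $0 → loss $2336.5.
$4321: same outcome either way → loss $0.
$478: same outcome either way → loss $0.
$580.1: same outcome either way → loss $0.
$1347.9: truthful gives $2619.5, deviation gives $0 → loss $2619.5.
Maximum loss: $2619.5.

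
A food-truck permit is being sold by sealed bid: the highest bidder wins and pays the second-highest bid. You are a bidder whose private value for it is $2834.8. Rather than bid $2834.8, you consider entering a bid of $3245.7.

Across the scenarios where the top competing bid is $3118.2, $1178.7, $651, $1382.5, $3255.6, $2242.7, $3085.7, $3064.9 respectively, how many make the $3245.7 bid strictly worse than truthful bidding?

3

The deviation hurts exactly when the highest competing bid lies strictly between $2834.8 and $3245.7 — overbidding then wins at a price above your value.
$3118.2: inside the interval → strictly worse (loss $283.4).
$1178.7: below both → same outcome either way.
$651: below both → same outcome either way.
$1382.5: below both → same outcome either way.
$3255.6: above both → same outcome either way.
$2242.7: below both → same outcome either way.
$3085.7: inside the interval → strictly worse (loss $250.9).
$3064.9: inside the interval → strictly worse (loss $230.1).
Count: 3.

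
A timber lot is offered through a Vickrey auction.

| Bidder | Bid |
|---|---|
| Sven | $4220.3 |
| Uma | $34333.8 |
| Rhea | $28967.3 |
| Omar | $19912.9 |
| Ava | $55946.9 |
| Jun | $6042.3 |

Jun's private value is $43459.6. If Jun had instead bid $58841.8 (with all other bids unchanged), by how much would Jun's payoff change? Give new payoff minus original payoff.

−$12487.3

The highest bid among the other bidders is $55946.9; Jun's bid doesn't change that.
Original bid $6042.3: Jun is not highest (top rival bid is $55946.9); payoff $0.
Alternative bid $58841.8: Jun is highest, pays the top rival bid $55946.9; payoff $43459.6 − $55946.9 = −$12487.3.
Change in payoff = −$12487.3 − ($0) = −$12487.3.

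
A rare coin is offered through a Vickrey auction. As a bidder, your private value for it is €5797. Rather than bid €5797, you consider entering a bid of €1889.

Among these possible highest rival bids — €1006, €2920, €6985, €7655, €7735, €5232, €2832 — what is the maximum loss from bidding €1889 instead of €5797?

€1006: same outcome either way → loss €0.
€2920: truthful gives €2877, deviation gives €0 → loss €2877.
€6985: same outcome either way → loss €0.
€7655: same outcome either way → loss €0.
€7735: same outcome either way → loss €0.
€5232: truthful gives €565, deviation gives €0 → loss €565.
€2832: truthful gives €2965, deviation gives €0 → loss €2965.
Maximum loss: €2965.

€2965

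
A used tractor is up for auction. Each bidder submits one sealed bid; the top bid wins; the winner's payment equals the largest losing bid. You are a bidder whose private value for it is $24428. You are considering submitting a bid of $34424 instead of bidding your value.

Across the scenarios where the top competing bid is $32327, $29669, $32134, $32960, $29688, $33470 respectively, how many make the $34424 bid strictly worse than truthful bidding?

6

The deviation hurts exactly when the highest competing bid lies strictly between $24428 and $34424 — overbidding then wins at a price above your value.
$32327: inside the interval → strictly worse (loss $7899).
$29669: inside the interval → strictly worse (loss $5241).
$32134: inside the interval → strictly worse (loss $7706).
$32960: inside the interval → strictly worse (loss $8532).
$29688: inside the interval → strictly worse (loss $5260).
$33470: inside the interval → strictly worse (loss $9042).
Count: 6.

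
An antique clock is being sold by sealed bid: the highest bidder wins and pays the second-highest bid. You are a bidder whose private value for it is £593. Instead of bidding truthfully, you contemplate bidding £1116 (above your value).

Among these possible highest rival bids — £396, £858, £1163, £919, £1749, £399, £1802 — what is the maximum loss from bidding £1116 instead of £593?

£326

£396: same outcome either way → loss £0.
£858: truthful gives £0, deviation gives −£265 → loss £265.
£1163: same outcome either way → loss £0.
£919: truthful gives £0, deviation gives −£326 → loss £326.
£1749: same outcome either way → loss £0.
£399: same outcome either way → loss £0.
£1802: same outcome either way → loss £0.
Maximum loss: £326.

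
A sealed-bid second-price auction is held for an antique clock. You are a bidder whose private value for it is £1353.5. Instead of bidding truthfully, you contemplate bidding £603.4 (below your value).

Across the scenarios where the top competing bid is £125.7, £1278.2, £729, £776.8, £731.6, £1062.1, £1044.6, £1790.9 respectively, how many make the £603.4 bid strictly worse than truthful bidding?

The deviation hurts exactly when the highest competing bid lies strictly between £603.4 and £1353.5 — underbidding then forfeits a profitable win.
£125.7: below both → same outcome either way.
£1278.2: inside the interval → strictly worse (loss £75.3).
£729: inside the interval → strictly worse (loss £624.5).
£776.8: inside the interval → strictly worse (loss £576.7).
£731.6: inside the interval → strictly worse (loss £621.9).
£1062.1: inside the interval → strictly worse (loss £291.4).
£1044.6: inside the interval → strictly worse (loss £308.9).
£1790.9: above both → same outcome either way.
Count: 6.

6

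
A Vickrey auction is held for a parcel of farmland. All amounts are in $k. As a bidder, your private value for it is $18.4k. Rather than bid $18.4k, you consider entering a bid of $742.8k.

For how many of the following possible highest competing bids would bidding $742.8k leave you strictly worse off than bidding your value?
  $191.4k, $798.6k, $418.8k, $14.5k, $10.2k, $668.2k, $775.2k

The deviation hurts exactly when the highest competing bid lies strictly between $18.4k and $742.8k — overbidding then wins at a price above your value.
$191.4k: inside the interval → strictly worse (loss $173k).
$798.6k: above both → same outcome either way.
$418.8k: inside the interval → strictly worse (loss $400.4k).
$14.5k: below both → same outcome either way.
$10.2k: below both → same outcome either way.
$668.2k: inside the interval → strictly worse (loss $649.8k).
$775.2k: above both → same outcome either way.
Count: 3.

3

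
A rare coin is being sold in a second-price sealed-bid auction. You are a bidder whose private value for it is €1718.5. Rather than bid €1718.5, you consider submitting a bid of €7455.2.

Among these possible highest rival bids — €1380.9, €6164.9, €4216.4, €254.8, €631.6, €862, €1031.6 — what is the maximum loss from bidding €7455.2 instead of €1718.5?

€1380.9: same outcome either way → loss €0.
€6164.9: truthful gives €0, deviation gives −€4446.4 → loss €4446.4.
€4216.4: truthful gives €0, deviation gives −€2497.9 → loss €2497.9.
€254.8: same outcome either way → loss €0.
€631.6: same outcome either way → loss €0.
€862: same outcome either way → loss €0.
€1031.6: same outcome either way → loss €0.
Maximum loss: €4446.4.

€4446.4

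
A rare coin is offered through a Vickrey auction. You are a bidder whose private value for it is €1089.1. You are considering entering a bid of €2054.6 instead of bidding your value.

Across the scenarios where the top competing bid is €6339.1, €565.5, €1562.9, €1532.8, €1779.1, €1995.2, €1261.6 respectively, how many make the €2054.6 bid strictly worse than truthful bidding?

The deviation hurts exactly when the highest competing bid lies strictly between €1089.1 and €2054.6 — overbidding then wins at a price above your value.
€6339.1: above both → same outcome either way.
€565.5: below both → same outcome either way.
€1562.9: inside the interval → strictly worse (loss €473.8).
€1532.8: inside the interval → strictly worse (loss €443.7).
€1779.1: inside the interval → strictly worse (loss €690).
€1995.2: inside the interval → strictly worse (loss €906.1).
€1261.6: inside the interval → strictly worse (loss €172.5).
Count: 5.

5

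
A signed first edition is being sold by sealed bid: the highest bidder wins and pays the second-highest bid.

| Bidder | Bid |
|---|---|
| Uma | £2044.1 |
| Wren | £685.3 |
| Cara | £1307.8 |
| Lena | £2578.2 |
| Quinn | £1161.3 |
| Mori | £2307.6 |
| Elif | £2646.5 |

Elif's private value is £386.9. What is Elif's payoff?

Highest bid: Elif at £2646.5, so Elif wins.
Second-highest bid: Lena at £2578.2 — that is the price the winner pays.
Elif's payoff = value − price = £386.9 − £2578.2 = −£2191.3.

−£2191.3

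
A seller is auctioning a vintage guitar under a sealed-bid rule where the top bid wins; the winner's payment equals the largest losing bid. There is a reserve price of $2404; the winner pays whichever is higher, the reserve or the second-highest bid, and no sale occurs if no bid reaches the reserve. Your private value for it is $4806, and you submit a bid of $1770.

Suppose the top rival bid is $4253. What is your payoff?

$0

Your bid $1770 is below the highest competing bid $4253, so you lose. Payoff $0.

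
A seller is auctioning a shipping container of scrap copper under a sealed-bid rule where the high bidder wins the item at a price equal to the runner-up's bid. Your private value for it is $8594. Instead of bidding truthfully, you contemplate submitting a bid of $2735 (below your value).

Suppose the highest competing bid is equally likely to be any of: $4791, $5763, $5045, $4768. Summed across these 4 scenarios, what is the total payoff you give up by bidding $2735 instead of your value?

$14009

The deviation costs you only when the competing bid falls strictly between $2735 and $8594; elsewhere both bids give the same outcome.
$4791: truthful payoff $3803, deviation payoff $0 → loss $3803.
$5763: truthful payoff $2831, deviation payoff $0 → loss $2831.
$5045: truthful payoff $3549, deviation payoff $0 → loss $3549.
$4768: truthful payoff $3826, deviation payoff $0 → loss $3826.
Total loss = $3803 + $2831 + $3549 + $3826 = $14009.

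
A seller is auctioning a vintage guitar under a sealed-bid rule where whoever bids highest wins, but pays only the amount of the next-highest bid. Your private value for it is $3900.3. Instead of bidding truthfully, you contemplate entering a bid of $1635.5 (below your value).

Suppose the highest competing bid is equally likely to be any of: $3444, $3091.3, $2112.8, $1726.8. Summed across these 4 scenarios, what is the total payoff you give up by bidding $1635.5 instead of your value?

The deviation costs you only when the competing bid falls strictly between $1635.5 and $3900.3; elsewhere both bids give the same outcome.
$3444: truthful payoff $456.3, deviation payoff $0 → loss $456.3.
$3091.3: truthful payoff $809, deviation payoff $0 → loss $809.
$2112.8: truthful payoff $1787.5, deviation payoff $0 → loss $1787.5.
$1726.8: truthful payoff $2173.5, deviation payoff $0 → loss $2173.5.
Total loss = $456.3 + $809 + $1787.5 + $2173.5 = $5226.3.
In a second-price auction your bid sets only whether you win, not what you pay, so bidding your true value is weakly dominant.

$5226.3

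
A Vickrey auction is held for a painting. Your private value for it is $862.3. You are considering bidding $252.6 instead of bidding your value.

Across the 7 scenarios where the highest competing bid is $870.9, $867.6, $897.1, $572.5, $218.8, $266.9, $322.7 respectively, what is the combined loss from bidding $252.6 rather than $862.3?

$1424.8

The deviation costs you only when the competing bid falls strictly between $252.6 and $862.3; elsewhere both bids give the same outcome.
$870.9: outcomes coincide → loss $0.
$867.6: outcomes coincide → loss $0.
$897.1: outcomes coincide → loss $0.
$572.5: truthful payoff $289.8, deviation payoff $0 → loss $289.8.
$218.8: outcomes coincide → loss $0.
$266.9: truthful payoff $595.4, deviation payoff $0 → loss $595.4.
$322.7: truthful payoff $539.6, deviation payoff $0 → loss $539.6.
Total loss = $289.8 + $595.4 + $539.6 = $1424.8.
In a second-price auction your bid sets only whether you win, not what you pay, so bidding your true value is weakly dominant.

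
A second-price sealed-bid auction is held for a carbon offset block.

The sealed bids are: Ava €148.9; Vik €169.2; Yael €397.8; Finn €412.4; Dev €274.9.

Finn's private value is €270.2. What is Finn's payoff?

−€127.6

Highest bid: Finn at €412.4, so Finn wins.
Second-highest bid: Yael at €397.8 — that is the price the winner pays.
Finn's payoff = value − price = €270.2 − €397.8 = −€127.6.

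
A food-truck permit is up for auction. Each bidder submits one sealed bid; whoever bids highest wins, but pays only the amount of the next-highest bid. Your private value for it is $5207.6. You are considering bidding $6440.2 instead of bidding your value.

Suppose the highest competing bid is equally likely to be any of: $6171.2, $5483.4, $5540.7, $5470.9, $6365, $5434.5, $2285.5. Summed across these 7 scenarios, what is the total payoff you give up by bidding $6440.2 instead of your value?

$3220.1

The deviation costs you only when the competing bid falls strictly between $5207.6 and $6440.2; elsewhere both bids give the same outcome.
$6171.2: truthful payoff $0, deviation payoff −$963.6 → loss $963.6.
$5483.4: truthful payoff $0, deviation payoff −$275.8 → loss $275.8.
$5540.7: truthful payoff $0, deviation payoff −$333.1 → loss $333.1.
$5470.9: truthful payoff $0, deviation payoff −$263.3 → loss $263.3.
$6365: truthful payoff $0, deviation payoff −$1157.4 → loss $1157.4.
$5434.5: truthful payoff $0, deviation payoff −$226.9 → loss $226.9.
$2285.5: outcomes coincide → loss $0.
Total loss = $963.6 + $275.8 + $333.1 + $263.3 + $1157.4 + $226.9 = $3220.1.
Truthful bidding weakly dominates here: raising your bid can only win items priced above your value, and lowering it can only forfeit items priced below.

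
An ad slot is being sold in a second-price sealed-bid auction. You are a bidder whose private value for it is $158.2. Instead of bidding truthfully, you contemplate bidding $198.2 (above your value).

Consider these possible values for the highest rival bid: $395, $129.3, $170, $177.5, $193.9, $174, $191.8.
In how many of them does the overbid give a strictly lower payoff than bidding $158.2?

The deviation hurts exactly when the highest competing bid lies strictly between $158.2 and $198.2 — overbidding then wins at a price above your value.
$395: above both → same outcome either way.
$129.3: below both → same outcome either way.
$170: inside the interval → strictly worse (loss $11.8).
$177.5: inside the interval → strictly worse (loss $19.3).
$193.9: inside the interval → strictly worse (loss $35.7).
$174: inside the interval → strictly worse (loss $15.8).
$191.8: inside the interval → strictly worse (loss $33.6).
Count: 5.

5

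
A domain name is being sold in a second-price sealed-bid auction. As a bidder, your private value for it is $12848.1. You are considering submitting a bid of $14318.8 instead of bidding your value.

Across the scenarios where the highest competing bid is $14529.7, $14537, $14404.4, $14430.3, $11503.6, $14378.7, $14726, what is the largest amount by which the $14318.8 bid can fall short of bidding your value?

$14529.7: same outcome either way → loss $0.
$14537: same outcome either way → loss $0.
$14404.4: same outcome either way → loss $0.
$14430.3: same outcome either way → loss $0.
$11503.6: same outcome either way → loss $0.
$14378.7: same outcome either way → loss $0.
$14726: same outcome either way → loss $0.
Maximum loss: $0.

$0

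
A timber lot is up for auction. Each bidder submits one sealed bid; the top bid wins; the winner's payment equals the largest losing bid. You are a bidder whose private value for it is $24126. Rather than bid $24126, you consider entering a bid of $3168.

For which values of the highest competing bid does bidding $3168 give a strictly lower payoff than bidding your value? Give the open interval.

($3168, $24126)

If the competing bid is below $3168, both bids win at the same price — no difference.
If it is above $24126, both bids lose — no difference.
If it lies strictly between $3168 and $24126, bidding your value wins at a price below your value (positive payoff) while bidding $3168 loses (payoff 0).
So the deviation strictly hurts on the open interval ($3168, $24126).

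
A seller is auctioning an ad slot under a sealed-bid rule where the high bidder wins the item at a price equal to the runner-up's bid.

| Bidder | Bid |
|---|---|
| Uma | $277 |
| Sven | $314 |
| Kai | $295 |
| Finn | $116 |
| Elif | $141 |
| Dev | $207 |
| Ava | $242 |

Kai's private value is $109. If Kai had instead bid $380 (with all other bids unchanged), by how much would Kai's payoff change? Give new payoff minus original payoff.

The highest bid among the other bidders is $314; Kai's bid doesn't change that.
Original bid $295: Kai is not highest (top rival bid is $314); payoff $0.
Alternative bid $380: Kai is highest, pays the top rival bid $314; payoff $109 − $314 = −$205.
Change in payoff = −$205 − ($0) = −$205.

−$205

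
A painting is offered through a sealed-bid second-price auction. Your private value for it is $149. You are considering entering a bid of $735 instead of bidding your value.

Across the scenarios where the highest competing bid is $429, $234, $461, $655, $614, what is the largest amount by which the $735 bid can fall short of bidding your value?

$429: truthful gives $0, deviation gives −$280 → loss $280.
$234: truthful gives $0, deviation gives −$85 → loss $85.
$461: truthful gives $0, deviation gives −$312 → loss $312.
$655: truthful gives $0, deviation gives −$506 → loss $506.
$614: truthful gives $0, deviation gives −$465 → loss $465.
Maximum loss: $506.

$506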